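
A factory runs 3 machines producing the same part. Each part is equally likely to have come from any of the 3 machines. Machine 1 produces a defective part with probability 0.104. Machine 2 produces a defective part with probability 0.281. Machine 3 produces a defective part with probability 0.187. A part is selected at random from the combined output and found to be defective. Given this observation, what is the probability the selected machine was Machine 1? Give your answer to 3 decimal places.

Posterior probability ≈ 0.182

Tabulate prior·likelihood by source: [1] prior 0.333333, lik 0.104, product 0.03467; [2] prior 0.333333, lik 0.281, product 0.09367; [3] prior 0.333333, lik 0.187, product 0.06233.
Normalizing constant = 0.19067; the posterior for Machine 1 is its product over the sum, 0.03467/0.19067 = 0.182.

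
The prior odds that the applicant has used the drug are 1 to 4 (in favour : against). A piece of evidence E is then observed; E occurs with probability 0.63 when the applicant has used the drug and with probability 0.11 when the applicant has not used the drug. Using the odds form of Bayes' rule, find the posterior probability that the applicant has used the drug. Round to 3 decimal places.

Prior odds = 1/4 = 0.25000.
Likelihood ratio for E = 0.63/0.11 = 5.7273.
Posterior odds = prior odds × LR = 1.4318.
Posterior probability = odds/(1+odds) = 1.4318/2.4318 = 0.589.

Posterior probability ≈ 0.589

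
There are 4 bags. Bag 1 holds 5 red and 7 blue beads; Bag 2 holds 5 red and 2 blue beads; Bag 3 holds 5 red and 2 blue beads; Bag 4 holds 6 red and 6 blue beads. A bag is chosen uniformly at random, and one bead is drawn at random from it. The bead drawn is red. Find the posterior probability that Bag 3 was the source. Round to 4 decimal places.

Posterior probability ≈ 0.3046

Tabulate prior·likelihood by source: [1] prior 0.25, lik 0.4167, product 0.1042; [2] prior 0.25, lik 0.7143, product 0.1786; [3] prior 0.25, lik 0.7143, product 0.1786; [4] prior 0.25, lik 0.5, product 0.1250.
Normalizing constant = 0.58631; the posterior for Bag 3 is its product over the sum, 0.1786/0.58631 = 0.3046.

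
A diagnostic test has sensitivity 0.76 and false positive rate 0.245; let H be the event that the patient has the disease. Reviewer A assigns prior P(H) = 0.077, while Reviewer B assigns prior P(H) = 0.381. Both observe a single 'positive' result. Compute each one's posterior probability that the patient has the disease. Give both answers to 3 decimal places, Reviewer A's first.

The likelihood ratio for a 'positive' result is 0.76/0.245 = 3.1020.
Reviewer A: prior odds 0.077/0.923 = 0.083424; posterior odds 0.25878; posterior probability 0.206.
Reviewer B: prior odds 0.381/0.619 = 0.61551; posterior odds 1.9093; posterior probability 0.656.

Reviewer A: 0.206; Reviewer B: 0.656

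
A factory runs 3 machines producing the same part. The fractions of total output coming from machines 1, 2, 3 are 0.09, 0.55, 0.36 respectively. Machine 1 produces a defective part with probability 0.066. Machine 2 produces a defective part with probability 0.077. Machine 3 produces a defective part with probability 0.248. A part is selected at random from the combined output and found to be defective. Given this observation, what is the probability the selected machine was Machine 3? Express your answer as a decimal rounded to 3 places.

Posterior probability ≈ 0.649

Tabulate prior·likelihood by source: [1] prior 0.09, lik 0.066, product 0.005940; [2] prior 0.55, lik 0.077, product 0.04235; [3] prior 0.36, lik 0.248, product 0.08928.
Normalizing constant = 0.13757; the posterior for Machine 3 is its product over the sum, 0.08928/0.13757 = 0.649.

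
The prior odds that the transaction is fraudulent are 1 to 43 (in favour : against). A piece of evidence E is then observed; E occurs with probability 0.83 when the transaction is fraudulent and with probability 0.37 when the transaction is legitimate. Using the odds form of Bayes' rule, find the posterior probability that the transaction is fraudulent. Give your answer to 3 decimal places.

Posterior probability ≈ 0.050

Prior odds = 1/43 = 0.023256.
Likelihood ratio for E = 0.83/0.37 = 2.2432.
Posterior odds = prior odds × LR = 0.052168.
Posterior probability = odds/(1+odds) = 0.052168/1.0522 = 0.050.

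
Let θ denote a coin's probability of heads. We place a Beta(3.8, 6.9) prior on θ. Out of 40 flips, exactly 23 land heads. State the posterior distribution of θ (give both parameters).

Posterior: Beta(26.8, 23.9)

The binomial likelihood is conjugate to the Beta prior: with 23 successes and 17 failures, the posterior is Beta(3.8+23, 6.9+17) = Beta(26.8, 23.9).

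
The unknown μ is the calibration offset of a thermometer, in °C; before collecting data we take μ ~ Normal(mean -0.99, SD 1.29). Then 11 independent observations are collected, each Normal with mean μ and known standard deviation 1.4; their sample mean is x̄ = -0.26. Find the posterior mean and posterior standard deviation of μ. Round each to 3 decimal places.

Posterior mean ≈ -0.331; posterior SD ≈ 0.401

Prior precision 1/τ₀² = 1/1.29² = 0.600925; data precision n/σ² = 11/1.4² = 5.61224.
Posterior precision = 0.600925 + 5.61224 = 6.21317, giving posterior SD = 1/√6.21317 = 0.401.
Posterior mean = (0.600925·-0.99 + 5.61224·-0.26) / 6.21317 = -0.331.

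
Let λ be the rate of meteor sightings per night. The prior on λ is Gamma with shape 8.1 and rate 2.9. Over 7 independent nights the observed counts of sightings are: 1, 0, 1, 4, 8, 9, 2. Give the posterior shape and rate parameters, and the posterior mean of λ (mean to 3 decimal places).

Posterior: Gamma(shape=33.1, rate=9.9); mean ≈ 3.343

The Poisson likelihood adds the total count to the shape and the number of exposure periods to the rate. Here ∑xᵢ = 25 and n = 7, so shape 8.1→33.1 and rate 2.9→9.9.
Posterior mean = shape/rate = 33.1/9.9 = 3.343.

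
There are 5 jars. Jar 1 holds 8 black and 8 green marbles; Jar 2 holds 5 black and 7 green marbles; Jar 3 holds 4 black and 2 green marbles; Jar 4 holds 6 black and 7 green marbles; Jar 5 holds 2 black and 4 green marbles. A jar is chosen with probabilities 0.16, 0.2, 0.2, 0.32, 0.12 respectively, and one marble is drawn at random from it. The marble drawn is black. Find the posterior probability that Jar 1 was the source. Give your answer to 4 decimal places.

Posterior probability ≈ 0.1652

P(black|Jar 1) = 0.5; P(black|Jar 2) = 0.4167; P(black|Jar 3) = 0.6667; P(black|Jar 4) = 0.4615; P(black|Jar 5) = 0.3333.
Prior × likelihood for each source: 0.16·0.5=0.08000, 0.2·0.4167=0.08333, 0.2·0.6667=0.1333, 0.32·0.4615=0.1477, 0.12·0.3333=0.04000. Summing gives P(black) = 0.48436.
P(Jar 1 | black) = 0.08000 / 0.48436 = 0.1652.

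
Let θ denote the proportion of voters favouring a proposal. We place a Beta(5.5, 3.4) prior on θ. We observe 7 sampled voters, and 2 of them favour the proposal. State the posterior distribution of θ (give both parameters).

Posterior: Beta(7.5, 8.4)

The binomial likelihood is conjugate to the Beta prior: with 2 successes and 5 failures, the posterior is Beta(5.5+2, 3.4+5) = Beta(7.5, 8.4).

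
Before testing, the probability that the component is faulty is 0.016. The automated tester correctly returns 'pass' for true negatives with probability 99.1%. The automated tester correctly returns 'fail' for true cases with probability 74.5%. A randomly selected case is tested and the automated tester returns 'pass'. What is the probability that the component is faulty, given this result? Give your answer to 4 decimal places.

Let H be the event that the component is faulty. P(H) = 0.016, so P(¬H) = 0.984. With E the 'pass' result, P(E|H) = 0.255 and P(E|¬H) = 0.991.
P(E) = 0.255·0.016 + 0.991·0.984 = 0.0040800 + 0.97514 = 0.97922.
By Bayes' theorem, P(H|E) = 0.0040800 / 0.97922 = 0.0042.

P(H | E) ≈ 0.0042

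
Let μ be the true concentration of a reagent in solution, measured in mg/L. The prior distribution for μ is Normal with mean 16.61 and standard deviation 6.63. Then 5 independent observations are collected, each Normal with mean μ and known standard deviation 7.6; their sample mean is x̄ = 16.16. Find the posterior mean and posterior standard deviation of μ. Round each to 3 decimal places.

Posterior mean ≈ 16.254; posterior SD ≈ 3.025

Prior precision 1/τ₀² = 1/6.63² = 0.0227496; data precision n/σ² = 5/7.6² = 0.0865651.
Posterior precision = 0.0227496 + 0.0865651 = 0.109315, giving posterior SD = 1/√0.109315 = 3.025.
Posterior mean = (0.0227496·16.61 + 0.0865651·16.16) / 0.109315 = 16.254.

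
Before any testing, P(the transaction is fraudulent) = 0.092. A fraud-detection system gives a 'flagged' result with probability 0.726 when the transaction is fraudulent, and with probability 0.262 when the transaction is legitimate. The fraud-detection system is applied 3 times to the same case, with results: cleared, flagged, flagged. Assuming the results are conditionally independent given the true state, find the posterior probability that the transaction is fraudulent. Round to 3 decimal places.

Posterior P(H) ≈ 0.224

With H the event that the transaction is fraudulent, the joint likelihood of the observed sequence is P(data|H) = 0.274·0.726·0.726 = 0.14442 and P(data|¬H) = 0.738·0.262·0.262 = 0.050659.
Bayes: P(H|data) = 0.092·0.14442 / (0.092·0.14442 + 0.908·0.050659) = 0.013287/0.059285 = 0.2241.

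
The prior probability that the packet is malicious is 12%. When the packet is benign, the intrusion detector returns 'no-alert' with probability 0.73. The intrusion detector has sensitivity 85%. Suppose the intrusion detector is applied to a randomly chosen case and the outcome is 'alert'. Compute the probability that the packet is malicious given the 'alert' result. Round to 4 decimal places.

Write H for 'the packet is malicious'. Prior odds H:¬H = 0.12/0.88 = 0.13636. For the 'alert' outcome, the likelihood ratio is 0.85/0.27 = 3.1481.
Posterior odds = 0.13636 × 3.1481 = 0.42929, so P(H|E) = 0.42929/(1+0.42929) = 0.3004.

P(H | E) ≈ 0.3004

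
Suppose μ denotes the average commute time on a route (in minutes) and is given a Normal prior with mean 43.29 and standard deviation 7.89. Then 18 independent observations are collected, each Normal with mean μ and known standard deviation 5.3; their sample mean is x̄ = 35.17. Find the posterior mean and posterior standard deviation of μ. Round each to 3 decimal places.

Posterior mean ≈ 35.369; posterior SD ≈ 1.234

Prior precision 1/τ₀² = 1/7.89² = 0.0160637; data precision n/σ² = 18/5.3² = 0.640797.
Posterior precision = 0.0160637 + 0.640797 = 0.656861, giving posterior SD = 1/√0.656861 = 1.234.
Posterior mean = (0.0160637·43.29 + 0.640797·35.17) / 0.656861 = 35.369.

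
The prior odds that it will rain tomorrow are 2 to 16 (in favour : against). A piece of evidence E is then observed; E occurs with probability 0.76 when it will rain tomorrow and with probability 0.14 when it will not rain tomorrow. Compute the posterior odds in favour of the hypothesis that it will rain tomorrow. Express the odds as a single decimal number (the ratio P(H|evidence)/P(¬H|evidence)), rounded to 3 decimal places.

Posterior odds ≈ 0.679

Prior odds = 2/16 = 0.12500. In log-odds, ln(0.12500) = -2.0794.
Add log likelihood ratio: ln(5.4286) = 1.6917.
Posterior log-odds = -0.38777, so posterior odds = exp(-0.38777) = 0.67857.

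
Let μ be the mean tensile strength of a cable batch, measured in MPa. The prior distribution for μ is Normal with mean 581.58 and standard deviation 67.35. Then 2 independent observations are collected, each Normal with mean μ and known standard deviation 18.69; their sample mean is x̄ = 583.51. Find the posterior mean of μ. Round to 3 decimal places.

Prior precision 1/τ₀² = 1/67.35² = 0.00022046; data precision n/σ² = 2/18.69² = 0.00572547.
Posterior precision = 0.00022046 + 0.00572547 = 0.00594593.
Posterior mean = (0.00022046·581.58 + 0.00572547·583.51) / 0.00594593 = 583.438.

Posterior mean ≈ 583.438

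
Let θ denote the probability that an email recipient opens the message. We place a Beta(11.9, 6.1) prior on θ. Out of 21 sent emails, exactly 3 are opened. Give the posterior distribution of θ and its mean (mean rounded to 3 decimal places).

Posterior: Beta(14.9, 24.1); mean ≈ 0.382

The binomial likelihood is conjugate to the Beta prior: with 3 successes and 18 failures, the posterior is Beta(11.9+3, 6.1+18) = Beta(14.9, 24.1).
Posterior mean = α/(α+β) = 14.9/39 = 0.382.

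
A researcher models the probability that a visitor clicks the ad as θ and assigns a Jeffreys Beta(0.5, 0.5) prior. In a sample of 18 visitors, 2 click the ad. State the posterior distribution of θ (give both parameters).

Posterior: Beta(2.5, 16.5)

Observing 2 successes and 16 failures updates Beta(0.5, 0.5) by adding the success and failure counts to the two shape parameters: α = 0.5+2 = 2.5, β = 0.5+16 = 16.5.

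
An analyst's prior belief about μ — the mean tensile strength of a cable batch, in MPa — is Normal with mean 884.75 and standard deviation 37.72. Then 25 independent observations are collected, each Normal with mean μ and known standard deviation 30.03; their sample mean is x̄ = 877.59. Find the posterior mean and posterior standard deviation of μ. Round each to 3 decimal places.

Posterior mean ≈ 877.767; posterior SD ≈ 5.931

With known σ, the Normal prior is conjugate. Weight on the data is w = (n/σ²)/(n/σ² + 1/τ₀²) = 0.0277223/(0.0277223+0.00070284) = 0.97527.
Posterior mean = w·x̄ + (1−w)·μ₀ = 0.97527·877.59 + 0.024726·884.75 = 877.767. Posterior variance = 1/(0.0277223+0.00070284) = 35.1801, so SD = 5.931.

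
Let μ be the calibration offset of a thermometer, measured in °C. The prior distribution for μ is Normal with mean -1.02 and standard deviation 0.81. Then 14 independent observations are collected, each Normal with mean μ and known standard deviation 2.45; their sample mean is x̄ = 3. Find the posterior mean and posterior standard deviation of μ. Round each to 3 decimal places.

Prior precision 1/τ₀² = 1/0.81² = 1.52416; data precision n/σ² = 14/2.45² = 2.33236.
Posterior precision = 1.52416 + 2.33236 = 3.85652, giving posterior SD = 1/√3.85652 = 0.509.
Posterior mean = (1.52416·-1.02 + 2.33236·3) / 3.85652 = 1.411.

Posterior mean ≈ 1.411; posterior SD ≈ 0.509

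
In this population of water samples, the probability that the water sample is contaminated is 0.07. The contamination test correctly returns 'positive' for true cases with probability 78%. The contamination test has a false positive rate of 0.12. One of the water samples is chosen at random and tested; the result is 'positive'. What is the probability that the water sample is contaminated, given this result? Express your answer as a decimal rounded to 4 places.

Let H be the event that the water sample is contaminated. P(H) = 0.07, so P(¬H) = 0.93. With E the 'positive' result, P(E|H) = 0.78 and P(E|¬H) = 0.12.
P(E) = 0.78·0.07 + 0.12·0.93 = 0.054600 + 0.11160 = 0.16620.
By Bayes' theorem, P(H|E) = 0.054600 / 0.16620 = 0.3285.

P(H | E) ≈ 0.3285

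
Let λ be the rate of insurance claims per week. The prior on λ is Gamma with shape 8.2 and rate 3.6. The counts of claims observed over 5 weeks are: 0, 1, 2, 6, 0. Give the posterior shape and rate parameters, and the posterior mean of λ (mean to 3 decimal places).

The Poisson likelihood adds the total count to the shape and the number of exposure periods to the rate. Here ∑xᵢ = 9 and n = 5, so shape 8.2→17.2 and rate 3.6→8.6.
E[λ | data] = 17.2/8.6 = 2.000.

Posterior: Gamma(shape=17.2, rate=8.6); mean ≈ 2.000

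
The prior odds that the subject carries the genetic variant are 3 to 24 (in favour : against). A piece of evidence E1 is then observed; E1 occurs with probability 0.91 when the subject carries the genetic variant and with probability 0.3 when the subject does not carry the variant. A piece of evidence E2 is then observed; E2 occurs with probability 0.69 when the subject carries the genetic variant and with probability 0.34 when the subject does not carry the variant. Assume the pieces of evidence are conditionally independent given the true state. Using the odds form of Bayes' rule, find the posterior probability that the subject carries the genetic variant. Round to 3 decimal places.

Posterior probability ≈ 0.435

Prior odds = 3/24 = 0.12500. In log-odds, ln(0.12500) = -2.0794.
Add log likelihood ratios: ln(3.0333) + ln(2.0294) = 1.8174.
Posterior log-odds = -0.26203, so posterior odds = exp(-0.26203) = 0.76949. Converting, P(H|E) = 0.76949/1.7695 = 0.435.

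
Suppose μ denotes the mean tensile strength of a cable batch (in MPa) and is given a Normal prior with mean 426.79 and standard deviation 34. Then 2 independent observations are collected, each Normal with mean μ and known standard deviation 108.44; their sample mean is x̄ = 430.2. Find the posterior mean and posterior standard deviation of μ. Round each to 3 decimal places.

Posterior mean ≈ 427.350; posterior SD ≈ 31.082

With known σ, the Normal prior is conjugate. Weight on the data is w = (n/σ²)/(n/σ² + 1/τ₀²) = 0.00017008/(0.00017008+0.00086505) = 0.16431.
Posterior mean = w·x̄ + (1−w)·μ₀ = 0.16431·430.2 + 0.83569·426.79 = 427.350. Posterior variance = 1/(0.00017008+0.00086505) = 966.061, so SD = 31.082.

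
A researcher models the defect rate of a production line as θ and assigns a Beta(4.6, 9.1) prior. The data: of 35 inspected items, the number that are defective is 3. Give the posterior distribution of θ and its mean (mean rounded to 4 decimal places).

The binomial likelihood is conjugate to the Beta prior: with 3 successes and 32 failures, the posterior is Beta(4.6+3, 9.1+32) = Beta(7.6, 41.1).
Posterior mean = α/(α+β) = 7.6/48.7 = 0.1561.

Posterior: Beta(7.6, 41.1); mean ≈ 0.1561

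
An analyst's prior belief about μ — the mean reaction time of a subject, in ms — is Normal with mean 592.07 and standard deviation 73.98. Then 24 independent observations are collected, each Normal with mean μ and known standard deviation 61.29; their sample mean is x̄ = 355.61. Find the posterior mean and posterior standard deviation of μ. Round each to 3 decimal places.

Posterior mean ≈ 362.184; posterior SD ≈ 12.336

Prior precision 1/τ₀² = 1/73.98² = 0.00018271; data precision n/σ² = 24/61.29² = 0.00638899.
Posterior precision = 0.00018271 + 0.00638899 = 0.00657170, giving posterior SD = 1/√0.00657170 = 12.336.
Posterior mean = (0.00018271·592.07 + 0.00638899·355.61) / 0.00657170 = 362.184.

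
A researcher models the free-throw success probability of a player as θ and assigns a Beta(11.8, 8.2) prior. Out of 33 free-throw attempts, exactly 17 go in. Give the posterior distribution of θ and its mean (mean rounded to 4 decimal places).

Posterior: Beta(28.8, 24.2); mean ≈ 0.5434

Observing 17 successes and 16 failures updates Beta(11.8, 8.2) by adding the success and failure counts to the two shape parameters: α = 11.8+17 = 28.8, β = 8.2+16 = 24.2.
E[θ | data] = 28.8/(28.8+24.2) = 0.5434.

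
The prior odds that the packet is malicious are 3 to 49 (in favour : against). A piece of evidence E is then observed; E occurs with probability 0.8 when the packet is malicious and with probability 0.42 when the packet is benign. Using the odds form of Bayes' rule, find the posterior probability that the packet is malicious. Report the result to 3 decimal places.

Prior odds = 3/49 = 0.061224.
Likelihood ratio for E = 0.8/0.42 = 1.9048.
Posterior odds = prior odds × LR = 0.11662.
Posterior probability = odds/(1+odds) = 0.11662/1.1166 = 0.104.

Posterior probability ≈ 0.104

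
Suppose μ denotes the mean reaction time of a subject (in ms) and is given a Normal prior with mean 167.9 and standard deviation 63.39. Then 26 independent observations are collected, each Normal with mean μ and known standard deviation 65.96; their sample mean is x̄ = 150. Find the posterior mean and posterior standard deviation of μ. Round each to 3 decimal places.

Posterior mean ≈ 150.716; posterior SD ≈ 12.675

Prior precision 1/τ₀² = 1/63.39² = 0.00024886; data precision n/σ² = 26/65.96² = 0.00597602.
Posterior precision = 0.00024886 + 0.00597602 = 0.00622488, giving posterior SD = 1/√0.00622488 = 12.675.
Posterior mean = (0.00024886·167.9 + 0.00597602·150) / 0.00622488 = 150.716.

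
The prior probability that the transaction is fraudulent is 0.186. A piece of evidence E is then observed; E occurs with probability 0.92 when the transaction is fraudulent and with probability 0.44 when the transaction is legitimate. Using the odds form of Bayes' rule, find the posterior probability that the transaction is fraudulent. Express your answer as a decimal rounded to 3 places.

Prior odds = 0.186/(1−0.186) = 0.22850. In log-odds, ln(0.22850) = -1.4762.
Add log likelihood ratio: ln(2.0909) = 0.73760.
Posterior log-odds = -0.73861, so posterior odds = exp(-0.73861) = 0.47778. Converting, P(H|E) = 0.47778/1.4778 = 0.323.

Posterior probability ≈ 0.323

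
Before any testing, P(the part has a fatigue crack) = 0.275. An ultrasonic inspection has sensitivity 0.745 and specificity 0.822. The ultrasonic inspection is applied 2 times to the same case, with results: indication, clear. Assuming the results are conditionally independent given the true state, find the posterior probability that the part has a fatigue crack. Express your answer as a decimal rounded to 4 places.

Posterior P(H) ≈ 0.3300

With H the event that the part has a fatigue crack, the joint likelihood of the observed sequence is P(data|H) = 0.745·0.255 = 0.18998 and P(data|¬H) = 0.178·0.822 = 0.14632.
Bayes: P(H|data) = 0.275·0.18998 / (0.275·0.18998 + 0.725·0.14632) = 0.052243/0.15832 = 0.3300.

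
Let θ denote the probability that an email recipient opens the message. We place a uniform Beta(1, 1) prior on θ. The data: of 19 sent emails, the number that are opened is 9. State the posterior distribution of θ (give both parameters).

Observing 9 successes and 10 failures updates Beta(1, 1) by adding the success and failure counts to the two shape parameters: α = 1+9 = 10, β = 1+10 = 11.

Posterior: Beta(10, 11)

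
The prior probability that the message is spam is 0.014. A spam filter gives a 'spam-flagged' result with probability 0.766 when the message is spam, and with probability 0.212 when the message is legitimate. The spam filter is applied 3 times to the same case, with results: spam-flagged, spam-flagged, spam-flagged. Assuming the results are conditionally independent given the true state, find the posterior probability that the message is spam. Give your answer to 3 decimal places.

Let H be the event that the message is spam; start with P(H) = 0.014. P('spam-flagged'|H) = 0.766, P('spam-flagged'|¬H) = 0.212.
Update on result 1 ('spam-flagged'): P(H) ← 0.766·0.0140 / (0.766·0.0140 + 0.212·0.9860) = 0.010724/0.21976 = 0.0488.
Update on result 2 ('spam-flagged'): P(H) ← 0.766·0.0488 / (0.766·0.0488 + 0.212·0.9512) = 0.037380/0.23903 = 0.1564.
Update on result 3 ('spam-flagged'): P(H) ← 0.766·0.1564 / (0.766·0.1564 + 0.212·0.8436) = 0.11979/0.29863 = 0.4011.

Posterior P(H) ≈ 0.401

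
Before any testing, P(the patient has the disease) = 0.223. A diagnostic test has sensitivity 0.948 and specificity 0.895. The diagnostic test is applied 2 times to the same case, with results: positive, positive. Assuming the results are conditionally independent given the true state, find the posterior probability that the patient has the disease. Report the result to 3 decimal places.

With H the event that the patient has the disease, the joint likelihood of the observed sequence is P(data|H) = 0.948·0.948 = 0.89870 and P(data|¬H) = 0.105·0.105 = 0.011025.
Bayes: P(H|data) = 0.223·0.89870 / (0.223·0.89870 + 0.777·0.011025) = 0.20041/0.20898 = 0.9590.

Posterior P(H) ≈ 0.959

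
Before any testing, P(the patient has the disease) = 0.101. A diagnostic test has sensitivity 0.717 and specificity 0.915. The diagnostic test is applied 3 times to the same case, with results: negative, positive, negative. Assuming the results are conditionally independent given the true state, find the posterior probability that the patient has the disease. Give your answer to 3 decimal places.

With H the event that the patient has the disease, the joint likelihood of the observed sequence is P(data|H) = 0.283·0.717·0.283 = 0.057424 and P(data|¬H) = 0.915·0.085·0.915 = 0.071164.
Bayes: P(H|data) = 0.101·0.057424 / (0.101·0.057424 + 0.899·0.071164) = 0.0057998/0.069776 = 0.0831.

Posterior P(H) ≈ 0.083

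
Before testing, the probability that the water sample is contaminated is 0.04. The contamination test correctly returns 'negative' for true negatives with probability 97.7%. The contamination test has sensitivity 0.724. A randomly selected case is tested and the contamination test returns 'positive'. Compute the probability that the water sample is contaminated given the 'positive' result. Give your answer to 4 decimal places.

Write H for 'the water sample is contaminated'. Prior odds H:¬H = 0.04/0.96 = 0.041667. For the 'positive' outcome, the likelihood ratio is 0.724/0.023 = 31.478.
Posterior odds = 0.041667 × 31.478 = 1.3116, so P(H|E) = 1.3116/(1+1.3116) = 0.5674.

P(H | E) ≈ 0.5674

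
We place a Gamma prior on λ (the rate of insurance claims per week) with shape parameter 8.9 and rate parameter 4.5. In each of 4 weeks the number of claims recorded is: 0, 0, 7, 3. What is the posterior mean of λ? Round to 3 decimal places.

Total count ∑xᵢ = 10 over n = 4 weeks.
Gamma is conjugate to the Poisson likelihood: posterior is Gamma(shape = 8.9+10 = 18.9, rate = 4.5+4 = 8.5).
E[λ | data] = 18.9/8.5 = 2.224.

Posterior mean ≈ 2.224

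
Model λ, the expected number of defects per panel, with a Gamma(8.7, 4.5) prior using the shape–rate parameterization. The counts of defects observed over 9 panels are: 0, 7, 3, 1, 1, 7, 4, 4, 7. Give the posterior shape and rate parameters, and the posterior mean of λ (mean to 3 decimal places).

Total count ∑xᵢ = 34 over n = 9 panels.
Gamma is conjugate to the Poisson likelihood: posterior is Gamma(shape = 8.7+34 = 42.7, rate = 4.5+9 = 13.5).
Posterior mean = shape/rate = 42.7/13.5 = 3.163.

Posterior: Gamma(shape=42.7, rate=13.5); mean ≈ 3.163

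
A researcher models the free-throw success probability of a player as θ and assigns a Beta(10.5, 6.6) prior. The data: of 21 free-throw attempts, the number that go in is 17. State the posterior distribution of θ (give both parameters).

The binomial likelihood is conjugate to the Beta prior: with 17 successes and 4 failures, the posterior is Beta(10.5+17, 6.6+4) = Beta(27.5, 10.6).

Posterior: Beta(27.5, 10.6)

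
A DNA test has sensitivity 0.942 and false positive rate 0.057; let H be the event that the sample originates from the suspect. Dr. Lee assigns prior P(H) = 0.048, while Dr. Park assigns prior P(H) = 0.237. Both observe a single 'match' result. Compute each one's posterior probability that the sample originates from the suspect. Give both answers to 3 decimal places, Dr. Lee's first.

Dr. Lee: 0.455; Dr. Park: 0.837

P('+'|H) = 0.942, P('+'|¬H) = 0.057.
Dr. Lee: numerator 0.942·0.048 = 0.045216; evidence = 0.045216+0.057·0.952 = 0.099480; posterior = 0.455.
Dr. Park: numerator 0.942·0.237 = 0.22325; evidence = 0.22325+0.057·0.763 = 0.26675; posterior = 0.837.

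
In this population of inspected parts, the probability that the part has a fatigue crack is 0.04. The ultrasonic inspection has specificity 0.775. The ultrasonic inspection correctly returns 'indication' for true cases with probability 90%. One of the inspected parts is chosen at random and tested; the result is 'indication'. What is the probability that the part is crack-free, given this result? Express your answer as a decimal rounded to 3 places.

P(¬H | E) ≈ 0.857

Let H be the event that the part has a fatigue crack. P(H) = 0.04, so P(¬H) = 0.96. With E the 'indication' result, P(E|H) = 0.9 and P(E|¬H) = 0.225.
P(E) = 0.9·0.04 + 0.225·0.96 = 0.036000 + 0.21600 = 0.25200.
By Bayes' theorem, P(H|E) = 0.036000 / 0.25200 = 0.143. Hence P(¬H|E) = 1 − 0.143 = 0.857.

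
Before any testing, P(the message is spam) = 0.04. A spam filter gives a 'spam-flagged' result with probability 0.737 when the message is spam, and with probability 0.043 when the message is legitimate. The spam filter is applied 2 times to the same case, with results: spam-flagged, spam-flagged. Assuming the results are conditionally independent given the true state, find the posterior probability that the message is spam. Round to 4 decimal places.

Let H be the event that the message is spam; start with P(H) = 0.04. P('spam-flagged'|H) = 0.737, P('spam-flagged'|¬H) = 0.043.
Update on result 1 ('spam-flagged'): P(H) ← 0.737·0.0400 / (0.737·0.0400 + 0.043·0.9600) = 0.029480/0.070760 = 0.4166.
Update on result 2 ('spam-flagged'): P(H) ← 0.737·0.4166 / (0.737·0.4166 + 0.043·0.5834) = 0.30705/0.33213 = 0.9245.

Posterior P(H) ≈ 0.9245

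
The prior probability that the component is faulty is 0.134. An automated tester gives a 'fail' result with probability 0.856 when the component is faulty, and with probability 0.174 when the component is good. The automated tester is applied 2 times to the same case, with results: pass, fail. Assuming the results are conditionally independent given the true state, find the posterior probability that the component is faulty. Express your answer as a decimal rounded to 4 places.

Posterior P(H) ≈ 0.1172

With H the event that the component is faulty, the joint likelihood of the observed sequence is P(data|H) = 0.144·0.856 = 0.12326 and P(data|¬H) = 0.826·0.174 = 0.14372.
Bayes: P(H|data) = 0.134·0.12326 / (0.134·0.12326 + 0.866·0.14372) = 0.016517/0.14098 = 0.1172.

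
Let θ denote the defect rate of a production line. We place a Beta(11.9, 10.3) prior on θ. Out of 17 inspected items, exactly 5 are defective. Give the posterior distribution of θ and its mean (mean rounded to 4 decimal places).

Posterior: Beta(16.9, 22.3); mean ≈ 0.4311

Observing 5 successes and 12 failures updates Beta(11.9, 10.3) by adding the success and failure counts to the two shape parameters: α = 11.9+5 = 16.9, β = 10.3+12 = 22.3.
E[θ | data] = 16.9/(16.9+22.3) = 0.4311.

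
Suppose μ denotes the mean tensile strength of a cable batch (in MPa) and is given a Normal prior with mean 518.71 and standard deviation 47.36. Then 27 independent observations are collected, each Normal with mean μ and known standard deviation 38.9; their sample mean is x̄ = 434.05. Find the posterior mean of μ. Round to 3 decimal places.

Posterior mean ≈ 436.114

Prior precision 1/τ₀² = 1/47.36² = 0.00044584; data precision n/σ² = 27/38.9² = 0.0178429.
Posterior precision = 0.00044584 + 0.0178429 = 0.0182887.
Posterior mean = (0.00044584·518.71 + 0.0178429·434.05) / 0.0182887 = 436.114.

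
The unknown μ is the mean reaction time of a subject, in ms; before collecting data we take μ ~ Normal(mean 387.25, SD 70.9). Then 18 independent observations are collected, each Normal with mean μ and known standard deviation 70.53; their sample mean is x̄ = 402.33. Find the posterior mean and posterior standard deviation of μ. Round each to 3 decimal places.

With known σ, the Normal prior is conjugate. Weight on the data is w = (n/σ²)/(n/σ² + 1/τ₀²) = 0.00361847/(0.00361847+0.00019893) = 0.94789.
Posterior mean = w·x̄ + (1−w)·μ₀ = 0.94789·402.33 + 0.052112·387.25 = 401.544. Posterior variance = 1/(0.00361847+0.00019893) = 261.958, so SD = 16.185.

Posterior mean ≈ 401.544; posterior SD ≈ 16.185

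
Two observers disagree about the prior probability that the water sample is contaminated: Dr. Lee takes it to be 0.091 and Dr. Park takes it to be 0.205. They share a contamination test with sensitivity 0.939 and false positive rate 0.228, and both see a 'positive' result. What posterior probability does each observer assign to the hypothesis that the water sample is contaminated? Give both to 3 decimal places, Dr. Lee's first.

The likelihood ratio for a 'positive' result is 0.939/0.228 = 4.1184.
Dr. Lee: prior odds 0.091/0.909 = 0.10011; posterior odds 0.41230; posterior probability 0.292.
Dr. Park: prior odds 0.205/0.795 = 0.25786; posterior odds 1.0620; posterior probability 0.515.

Dr. Lee: 0.292; Dr. Park: 0.515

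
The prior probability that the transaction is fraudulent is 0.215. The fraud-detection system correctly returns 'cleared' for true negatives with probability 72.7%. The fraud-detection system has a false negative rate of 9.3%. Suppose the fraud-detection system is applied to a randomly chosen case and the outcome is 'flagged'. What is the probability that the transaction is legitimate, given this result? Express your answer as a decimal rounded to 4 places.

Let H be the event that the transaction is fraudulent. P(H) = 0.215, so P(¬H) = 0.785. With E the 'flagged' result, P(E|H) = 0.907 and P(E|¬H) = 0.273.
P(E) = 0.907·0.215 + 0.273·0.785 = 0.19501 + 0.21431 = 0.40931.
By Bayes' theorem, P(H|E) = 0.19501 / 0.40931 = 0.4764. Hence P(¬H|E) = 1 − 0.4764 = 0.5236.

P(¬H | E) ≈ 0.5236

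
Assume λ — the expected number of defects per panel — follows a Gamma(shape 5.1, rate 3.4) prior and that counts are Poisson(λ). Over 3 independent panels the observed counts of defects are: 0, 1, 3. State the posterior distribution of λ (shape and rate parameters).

Posterior: Gamma(shape=9.1, rate=6.4)

The Poisson likelihood adds the total count to the shape and the number of exposure periods to the rate. Here ∑xᵢ = 4 and n = 3, so shape 5.1→9.1 and rate 3.4→6.4.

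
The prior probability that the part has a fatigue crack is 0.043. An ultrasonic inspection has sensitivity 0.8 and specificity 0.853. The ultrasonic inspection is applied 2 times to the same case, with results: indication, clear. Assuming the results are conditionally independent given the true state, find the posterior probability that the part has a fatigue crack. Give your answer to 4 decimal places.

Posterior P(H) ≈ 0.0542

Let H be the event that the part has a fatigue crack; start with P(H) = 0.043. P('indication'|H) = 0.8, P('indication'|¬H) = 0.147.
Update on result 1 ('indication'): P(H) ← 0.8·0.0430 / (0.8·0.0430 + 0.147·0.9570) = 0.034400/0.17508 = 0.1965.
Update on result 2 ('clear'): P(H) ← 0.2·0.1965 / (0.2·0.1965 + 0.853·0.8035) = 0.039297/0.72470 = 0.0542.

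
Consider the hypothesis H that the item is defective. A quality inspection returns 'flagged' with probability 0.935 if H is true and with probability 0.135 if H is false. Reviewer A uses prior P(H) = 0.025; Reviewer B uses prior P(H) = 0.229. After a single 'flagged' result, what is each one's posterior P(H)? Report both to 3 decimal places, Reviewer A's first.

Reviewer A: 0.151; Reviewer B: 0.673

The likelihood ratio for a 'flagged' result is 0.935/0.135 = 6.9259.
Reviewer A: prior odds 0.025/0.975 = 0.025641; posterior odds 0.17759; posterior probability 0.151.
Reviewer B: prior odds 0.229/0.771 = 0.29702; posterior odds 2.0571; posterior probability 0.673.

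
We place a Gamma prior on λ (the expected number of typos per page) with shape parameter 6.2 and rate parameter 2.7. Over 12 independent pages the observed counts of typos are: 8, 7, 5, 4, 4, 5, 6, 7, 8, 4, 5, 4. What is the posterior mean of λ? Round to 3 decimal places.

Total count ∑xᵢ = 67 over n = 12 pages.
Gamma is conjugate to the Poisson likelihood: posterior is Gamma(shape = 6.2+67 = 73.2, rate = 2.7+12 = 14.7).
Posterior mean = shape/rate = 73.2/14.7 = 4.980.

Posterior mean ≈ 4.980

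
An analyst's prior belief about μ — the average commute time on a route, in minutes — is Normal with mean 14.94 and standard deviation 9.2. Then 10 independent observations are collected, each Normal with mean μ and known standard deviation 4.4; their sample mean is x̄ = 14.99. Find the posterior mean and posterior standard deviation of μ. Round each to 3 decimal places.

With known σ, the Normal prior is conjugate. Weight on the data is w = (n/σ²)/(n/σ² + 1/τ₀²) = 0.516529/(0.516529+0.0118147) = 0.97764.
Posterior mean = w·x̄ + (1−w)·μ₀ = 0.97764·14.99 + 0.022362·14.94 = 14.989. Posterior variance = 1/(0.516529+0.0118147) = 1.89271, so SD = 1.376.

Posterior mean ≈ 14.989; posterior SD ≈ 1.376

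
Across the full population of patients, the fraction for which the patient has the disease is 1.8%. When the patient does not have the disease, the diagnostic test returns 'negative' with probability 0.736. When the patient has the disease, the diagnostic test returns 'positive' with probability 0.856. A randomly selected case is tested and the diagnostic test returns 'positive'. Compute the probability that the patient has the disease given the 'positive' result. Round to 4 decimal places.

P(H | E) ≈ 0.0561

Write H for 'the patient has the disease'. Prior odds H:¬H = 0.018/0.982 = 0.018330. For the 'positive' outcome, the likelihood ratio is 0.856/0.264 = 3.2424.
Posterior odds = 0.018330 × 3.2424 = 0.059433, so P(H|E) = 0.059433/(1+0.059433) = 0.0561.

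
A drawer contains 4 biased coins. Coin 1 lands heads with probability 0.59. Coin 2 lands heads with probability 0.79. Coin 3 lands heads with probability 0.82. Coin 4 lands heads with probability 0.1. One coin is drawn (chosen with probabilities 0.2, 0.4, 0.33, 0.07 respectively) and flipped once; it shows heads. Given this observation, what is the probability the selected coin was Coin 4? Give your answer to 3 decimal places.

P(heads|C1) = 0.59; P(heads|C2) = 0.79; P(heads|C3) = 0.82; P(heads|C4) = 0.1.
Prior × likelihood for each source: 0.2·0.59=0.1180, 0.4·0.79=0.3160, 0.33·0.82=0.2706, 0.07·0.1=0.007000. Summing gives P(heads) = 0.71160.
P(Coin 4 | heads) = 0.007000 / 0.71160 = 0.010.

Posterior probability ≈ 0.010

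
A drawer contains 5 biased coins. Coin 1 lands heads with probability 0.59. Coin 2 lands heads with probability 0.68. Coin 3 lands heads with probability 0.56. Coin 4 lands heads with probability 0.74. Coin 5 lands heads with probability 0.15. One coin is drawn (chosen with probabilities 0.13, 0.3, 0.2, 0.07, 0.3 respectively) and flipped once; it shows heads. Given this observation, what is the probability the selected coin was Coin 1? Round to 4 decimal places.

Tabulate prior·likelihood by source: [1] prior 0.13, lik 0.59, product 0.07670; [2] prior 0.3, lik 0.68, product 0.2040; [3] prior 0.2, lik 0.56, product 0.1120; [4] prior 0.07, lik 0.74, product 0.05180; [5] prior 0.3, lik 0.15, product 0.04500.
Normalizing constant = 0.48950; the posterior for Coin 1 is its product over the sum, 0.07670/0.48950 = 0.1567.

Posterior probability ≈ 0.1567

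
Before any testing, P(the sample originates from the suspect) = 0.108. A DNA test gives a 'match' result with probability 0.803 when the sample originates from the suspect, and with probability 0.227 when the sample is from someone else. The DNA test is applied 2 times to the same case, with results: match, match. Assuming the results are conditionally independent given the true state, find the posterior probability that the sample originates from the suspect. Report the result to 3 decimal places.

Posterior P(H) ≈ 0.602

Let H be the event that the sample originates from the suspect; start with P(H) = 0.108. P('match'|H) = 0.803, P('match'|¬H) = 0.227.
Update on result 1 ('match'): P(H) ← 0.803·0.1080 / (0.803·0.1080 + 0.227·0.8920) = 0.086724/0.28921 = 0.2999.
Update on result 2 ('match'): P(H) ← 0.803·0.2999 / (0.803·0.2999 + 0.227·0.7001) = 0.24079/0.39972 = 0.6024.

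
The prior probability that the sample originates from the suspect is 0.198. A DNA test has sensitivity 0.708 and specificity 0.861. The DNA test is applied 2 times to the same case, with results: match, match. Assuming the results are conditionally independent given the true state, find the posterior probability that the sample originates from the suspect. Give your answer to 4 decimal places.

With H the event that the sample originates from the suspect, the joint likelihood of the observed sequence is P(data|H) = 0.708·0.708 = 0.50126 and P(data|¬H) = 0.139·0.139 = 0.019321.
Bayes: P(H|data) = 0.198·0.50126 / (0.198·0.50126 + 0.802·0.019321) = 0.099250/0.11475 = 0.8650.

Posterior P(H) ≈ 0.8650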